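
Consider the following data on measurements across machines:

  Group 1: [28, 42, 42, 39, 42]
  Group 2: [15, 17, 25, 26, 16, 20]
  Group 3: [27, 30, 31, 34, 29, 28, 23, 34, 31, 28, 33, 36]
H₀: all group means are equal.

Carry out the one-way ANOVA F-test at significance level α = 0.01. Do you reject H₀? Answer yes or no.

reject H₀: yes

Group means [38.60, 19.83, 30.33], grand mean 29.391
SSB = Σnᵢ(x̄ᵢ−x̄)² = 982.778; SSW = ΣΣ(x−x̄ᵢ)² = 402.700
MSB = 982.778/2 = 491.3891; MSW = 402.700/20 = 20.1350
F = MSB/MSW = 24.4047
df = (2, 20)
p-value (upper-tail) = 0.00000
At α=0.01: p < α → reject H₀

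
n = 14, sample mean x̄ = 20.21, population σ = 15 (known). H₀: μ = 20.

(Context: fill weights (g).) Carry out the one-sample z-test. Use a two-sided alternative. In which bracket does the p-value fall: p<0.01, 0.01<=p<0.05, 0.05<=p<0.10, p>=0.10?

p-value bracket: p>=0.10

SE = σ/√n = 15/√14 = 4.0089
z = (x̄−μ₀)/SE = (20.21−20)/4.0089 = 0.0524
p-value (two-sided) = 0.95822
→ bracket: p>=0.10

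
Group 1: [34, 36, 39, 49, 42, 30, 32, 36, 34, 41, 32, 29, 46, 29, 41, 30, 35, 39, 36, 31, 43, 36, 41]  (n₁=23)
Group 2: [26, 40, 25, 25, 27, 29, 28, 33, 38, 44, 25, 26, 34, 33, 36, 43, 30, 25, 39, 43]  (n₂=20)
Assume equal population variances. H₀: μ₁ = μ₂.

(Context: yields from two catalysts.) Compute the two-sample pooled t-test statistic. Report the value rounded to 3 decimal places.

x̄₁=36.565, s₁=5.542, n₁=23
x̄₂=32.450, s₂=6.786, n₂=20
s_p² = [22·5.542² + 19·6.786²]/41 = 37.8196
SE = √(s_p²·(1/23+1/20)) = 1.8802
t = (36.565−32.450)/1.8802 = 2.1887
df = 41

test statistic = 2.189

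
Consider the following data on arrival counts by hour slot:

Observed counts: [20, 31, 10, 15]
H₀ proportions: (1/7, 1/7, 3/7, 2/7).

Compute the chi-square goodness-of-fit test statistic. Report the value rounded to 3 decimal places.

test statistic = 62.787

n = 76; E_i = n·p_i = [10.86, 10.86, 32.57, 21.71]
χ² = (20−10.86)²/10.86 + (31−10.86)²/10.86 + (10−32.57)²/32.57 + (15−21.71)²/21.71 = 62.7873
df = 3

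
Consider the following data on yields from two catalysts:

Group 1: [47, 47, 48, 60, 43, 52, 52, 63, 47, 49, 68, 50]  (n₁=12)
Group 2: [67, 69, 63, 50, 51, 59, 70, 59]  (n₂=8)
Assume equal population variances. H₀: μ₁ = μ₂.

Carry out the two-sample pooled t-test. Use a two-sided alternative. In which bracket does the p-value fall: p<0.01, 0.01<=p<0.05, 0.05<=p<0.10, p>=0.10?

p-value bracket: 0.01<=p<0.05

x̄₁=52.167, s₁=7.542, n₁=12
x̄₂=61.000, s₂=7.690, n₂=8
s_p² = [11·7.542² + 7·7.690²]/18 = 57.7593
SE = √(s_p²·(1/12+1/8)) = 3.4689
t = (52.167−61.000)/3.4689 = -2.5464
df = 18
p-value (two-sided) = 0.02025
→ bracket: 0.01<=p<0.05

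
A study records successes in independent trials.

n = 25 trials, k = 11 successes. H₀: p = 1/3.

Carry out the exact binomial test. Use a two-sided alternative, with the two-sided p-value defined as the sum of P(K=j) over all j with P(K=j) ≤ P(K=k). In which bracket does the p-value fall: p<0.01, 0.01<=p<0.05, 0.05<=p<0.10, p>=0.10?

Exact binomial: n=25, k=11, p₀=1/3=0.3333
P(X=j) = C(n,j)·p₀^j·(1−p₀)^(n−j); p = Σ P(X=j) over j with P(X=j) ≤ P(X=11)
p-value (two-sided) = 0.28994
→ bracket: p>=0.10

p-value bracket: p>=0.10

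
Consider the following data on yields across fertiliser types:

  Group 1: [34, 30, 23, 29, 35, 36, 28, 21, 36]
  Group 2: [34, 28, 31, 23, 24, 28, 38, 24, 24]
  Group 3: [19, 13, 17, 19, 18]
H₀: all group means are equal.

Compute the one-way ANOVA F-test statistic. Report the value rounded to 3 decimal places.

test statistic = 11.912

Group means [30.22, 28.22, 17.20], grand mean 26.609
SSB = Σnᵢ(x̄ᵢ−x̄)² = 583.567; SSW = ΣΣ(x−x̄ᵢ)² = 489.911
MSB = 583.567/2 = 291.7836; MSW = 489.911/20 = 24.4956
F = MSB/MSW = 11.9117
df = (2, 20)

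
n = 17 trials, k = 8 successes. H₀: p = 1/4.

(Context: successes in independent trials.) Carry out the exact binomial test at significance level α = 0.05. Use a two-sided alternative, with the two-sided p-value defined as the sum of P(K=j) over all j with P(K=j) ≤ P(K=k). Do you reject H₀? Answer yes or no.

reject H₀: yes

Exact binomial: n=17, k=8, p₀=1/4=0.2500
P(X=j) = C(n,j)·p₀^j·(1−p₀)^(n−j); p = Σ P(X=j) over j with P(X=j) ≤ P(X=8)
p-value (two-sided) = 0.04775
At α=0.05: p < α → reject H₀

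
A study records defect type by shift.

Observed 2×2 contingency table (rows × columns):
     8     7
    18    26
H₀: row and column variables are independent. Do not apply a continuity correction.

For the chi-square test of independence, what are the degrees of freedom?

degrees of freedom = 1

df = (r−1)(c−1) = (2−1)·(2−1) = 1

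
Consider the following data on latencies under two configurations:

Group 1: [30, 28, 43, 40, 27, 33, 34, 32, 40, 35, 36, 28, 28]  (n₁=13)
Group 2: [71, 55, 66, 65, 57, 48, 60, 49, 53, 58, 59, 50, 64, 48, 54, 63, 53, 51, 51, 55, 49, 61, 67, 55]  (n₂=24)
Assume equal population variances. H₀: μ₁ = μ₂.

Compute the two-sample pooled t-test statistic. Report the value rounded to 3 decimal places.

x̄₁=33.385, s₁=5.253, n₁=13
x̄₂=56.750, s₂=6.655, n₂=24
s_p² = [12·5.253² + 23·6.655²]/35 = 38.5593
SE = √(s_p²·(1/13+1/24)) = 2.1384
t = (33.385−56.750)/2.1384 = -10.9266
df = 35

test statistic = -10.927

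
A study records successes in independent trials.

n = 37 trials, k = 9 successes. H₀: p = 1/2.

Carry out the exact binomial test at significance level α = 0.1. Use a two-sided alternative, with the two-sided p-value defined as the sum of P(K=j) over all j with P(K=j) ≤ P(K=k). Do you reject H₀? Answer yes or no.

Exact binomial: n=37, k=9, p₀=1/2=0.5000
P(X=j) = C(n,j)·p₀^j·(1−p₀)^(n−j); p = Σ P(X=j) over j with P(X=j) ≤ P(X=9)
p-value (two-sided) = 0.00256
At α=0.1: p < α → reject H₀

reject H₀: yes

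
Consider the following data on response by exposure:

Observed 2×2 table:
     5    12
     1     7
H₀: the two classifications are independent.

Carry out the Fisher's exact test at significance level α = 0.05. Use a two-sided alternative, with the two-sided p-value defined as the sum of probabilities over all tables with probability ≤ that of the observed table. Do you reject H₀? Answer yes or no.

reject H₀: no

Margins: r₁=17, r₂=8, c₁=6, c₂=19, n=25
p_obs = C(17,5)·C(8,1)/C(25,6); sum pmf over tables with pmf ≤ p_obs
p-value (two-sided) = 0.62372
At α=0.05: p ≥ α → fail to reject H₀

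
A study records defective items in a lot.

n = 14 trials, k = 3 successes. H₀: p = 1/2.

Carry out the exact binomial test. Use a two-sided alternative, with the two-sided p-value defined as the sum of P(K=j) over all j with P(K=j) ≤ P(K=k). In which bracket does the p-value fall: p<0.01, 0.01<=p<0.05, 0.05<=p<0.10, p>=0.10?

p-value bracket: 0.05<=p<0.10

Exact binomial: n=14, k=3, p₀=1/2=0.5000
P(X=j) = C(n,j)·p₀^j·(1−p₀)^(n−j); p = Σ P(X=j) over j with P(X=j) ≤ P(X=3)
p-value (two-sided) = 0.05737
→ bracket: 0.05<=p<0.10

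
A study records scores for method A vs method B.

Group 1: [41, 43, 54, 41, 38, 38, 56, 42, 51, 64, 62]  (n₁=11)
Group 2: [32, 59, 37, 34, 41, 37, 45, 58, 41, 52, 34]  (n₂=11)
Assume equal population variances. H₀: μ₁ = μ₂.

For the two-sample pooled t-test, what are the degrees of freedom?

df = n₁ + n₂ − 2 = 11 + 11 − 2 = 20

degrees of freedom = 20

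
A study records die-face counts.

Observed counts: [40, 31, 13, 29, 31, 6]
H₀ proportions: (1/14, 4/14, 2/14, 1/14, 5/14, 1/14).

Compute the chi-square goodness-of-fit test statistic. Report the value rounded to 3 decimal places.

n = 150; E_i = n·p_i = [10.71, 42.86, 21.43, 10.71, 53.57, 10.71]
χ² = (40−10.71)²/10.71 + (31−42.86)²/42.86 + (13−21.43)²/21.43 + (29−10.71)²/10.71 + (31−53.57)²/53.57 + (6−10.71)²/10.71 = 129.4353
df = 5

test statistic = 129.435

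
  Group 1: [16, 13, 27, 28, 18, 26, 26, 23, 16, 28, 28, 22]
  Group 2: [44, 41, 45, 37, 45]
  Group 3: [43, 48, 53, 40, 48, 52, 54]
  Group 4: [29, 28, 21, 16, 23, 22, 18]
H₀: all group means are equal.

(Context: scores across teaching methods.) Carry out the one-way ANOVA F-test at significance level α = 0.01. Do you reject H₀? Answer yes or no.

Group means [22.58, 42.40, 48.29, 22.43], grand mean 31.548
SSB = Σnᵢ(x̄ᵢ−x̄)² = 4096.418; SSW = ΣΣ(x−x̄ᵢ)² = 681.260
MSB = 4096.418/3 = 1365.4726; MSW = 681.260/27 = 25.2318
F = MSB/MSW = 54.1171
df = (3, 27)
p-value (upper-tail) = 0.00000
At α=0.01: p < α → reject H₀

reject H₀: yes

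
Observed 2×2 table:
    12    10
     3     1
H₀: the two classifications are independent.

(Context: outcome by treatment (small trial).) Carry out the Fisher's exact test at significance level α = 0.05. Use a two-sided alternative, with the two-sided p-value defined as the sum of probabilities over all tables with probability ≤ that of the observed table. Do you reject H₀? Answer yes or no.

reject H₀: no

Margins: r₁=22, r₂=4, c₁=15, c₂=11, n=26
p_obs = C(22,12)·C(4,3)/C(26,15); sum pmf over tables with pmf ≤ p_obs
p-value (two-sided) = 0.61371
At α=0.05: p ≥ α → fail to reject H₀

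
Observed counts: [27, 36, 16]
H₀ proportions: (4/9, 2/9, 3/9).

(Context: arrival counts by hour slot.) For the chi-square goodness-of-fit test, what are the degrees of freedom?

degrees of freedom = 2

df = k − 1 = 3 − 1 = 2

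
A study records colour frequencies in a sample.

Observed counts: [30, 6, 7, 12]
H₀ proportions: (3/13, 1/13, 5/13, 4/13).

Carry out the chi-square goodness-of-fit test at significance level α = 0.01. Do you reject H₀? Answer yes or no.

n = 55; E_i = n·p_i = [12.69, 4.23, 21.15, 16.92]
χ² = (30−12.69)²/12.69 + (6−4.23)²/4.23 + (7−21.15)²/21.15 + (12−16.92)²/16.92 = 35.2436
df = 3
p-value (upper-tail) = 0.00000
At α=0.01: p < α → reject H₀

reject H₀: yes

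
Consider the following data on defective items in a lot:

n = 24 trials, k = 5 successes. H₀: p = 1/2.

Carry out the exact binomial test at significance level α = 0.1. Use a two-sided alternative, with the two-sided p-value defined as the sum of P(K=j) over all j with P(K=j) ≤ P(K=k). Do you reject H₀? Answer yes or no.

reject H₀: yes

Exact binomial: n=24, k=5, p₀=1/2=0.5000
P(X=j) = C(n,j)·p₀^j·(1−p₀)^(n−j); p = Σ P(X=j) over j with P(X=j) ≤ P(X=5)
p-value (two-sided) = 0.00661
At α=0.1: p < α → reject H₀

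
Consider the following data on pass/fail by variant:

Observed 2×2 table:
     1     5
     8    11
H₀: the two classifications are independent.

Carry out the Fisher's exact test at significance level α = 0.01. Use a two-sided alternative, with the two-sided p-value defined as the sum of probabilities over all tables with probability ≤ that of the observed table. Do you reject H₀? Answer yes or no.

reject H₀: no

Margins: r₁=6, r₂=19, c₁=9, c₂=16, n=25
p_obs = C(6,1)·C(19,8)/C(25,9); sum pmf over tables with pmf ≤ p_obs
p-value (two-sided) = 0.36443
At α=0.01: p ≥ α → fail to reject H₀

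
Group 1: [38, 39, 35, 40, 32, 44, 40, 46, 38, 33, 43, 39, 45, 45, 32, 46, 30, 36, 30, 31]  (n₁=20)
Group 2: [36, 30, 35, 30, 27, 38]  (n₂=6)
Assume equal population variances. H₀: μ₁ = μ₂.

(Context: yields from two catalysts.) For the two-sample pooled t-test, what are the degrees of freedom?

degrees of freedom = 24

df = n₁ + n₂ − 2 = 20 + 6 − 2 = 24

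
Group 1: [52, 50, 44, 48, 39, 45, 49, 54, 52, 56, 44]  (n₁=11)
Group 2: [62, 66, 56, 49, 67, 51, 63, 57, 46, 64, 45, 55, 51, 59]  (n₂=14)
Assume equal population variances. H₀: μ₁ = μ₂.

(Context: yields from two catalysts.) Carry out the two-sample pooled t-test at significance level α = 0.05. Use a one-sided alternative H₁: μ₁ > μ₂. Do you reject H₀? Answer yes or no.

x̄₁=48.455, s₁=5.067, n₁=11
x̄₂=56.500, s₂=7.325, n₂=14
s_p² = [10·5.067² + 13·7.325²]/23 = 41.4881
SE = √(s_p²·(1/11+1/14)) = 2.5952
t = (48.455−56.500)/2.5952 = -3.1001
df = 23
p-value (one-sided, H₁ greater) = 0.99748
At α=0.05: p ≥ α → fail to reject H₀

reject H₀: no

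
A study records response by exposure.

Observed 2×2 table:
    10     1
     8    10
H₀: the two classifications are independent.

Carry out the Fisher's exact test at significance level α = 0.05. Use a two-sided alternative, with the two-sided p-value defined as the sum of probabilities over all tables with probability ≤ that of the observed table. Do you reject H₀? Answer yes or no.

reject H₀: yes

Margins: r₁=11, r₂=18, c₁=18, c₂=11, n=29
p_obs = C(11,10)·C(18,8)/C(29,18); sum pmf over tables with pmf ≤ p_obs
p-value (two-sided) = 0.01897
At α=0.05: p < α → reject H₀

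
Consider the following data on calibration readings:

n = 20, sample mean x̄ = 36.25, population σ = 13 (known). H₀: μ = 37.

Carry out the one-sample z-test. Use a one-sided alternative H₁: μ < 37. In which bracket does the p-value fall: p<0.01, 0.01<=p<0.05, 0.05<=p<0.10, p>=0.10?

SE = σ/√n = 13/√20 = 2.9069
z = (x̄−μ₀)/SE = (36.25−37)/2.9069 = -0.2580
p-value (one-sided, H₁ less) = 0.39820
→ bracket: p>=0.10

p-value bracket: p>=0.10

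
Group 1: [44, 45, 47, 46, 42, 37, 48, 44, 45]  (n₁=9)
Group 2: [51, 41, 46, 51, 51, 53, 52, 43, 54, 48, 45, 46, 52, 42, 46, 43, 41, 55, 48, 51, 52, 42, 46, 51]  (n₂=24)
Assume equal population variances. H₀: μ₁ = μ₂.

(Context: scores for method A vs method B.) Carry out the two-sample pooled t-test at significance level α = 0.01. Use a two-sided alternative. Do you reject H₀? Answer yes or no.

x̄₁=44.222, s₁=3.232, n₁=9
x̄₂=47.917, s₂=4.413, n₂=24
s_p² = [8·3.232² + 23·4.413²]/31 = 17.1416
SE = √(s_p²·(1/9+1/24)) = 1.6183
t = (44.222−47.917)/1.6183 = -2.2829
df = 31
p-value (two-sided) = 0.02945
At α=0.01: p ≥ α → fail to reject H₀

reject H₀: no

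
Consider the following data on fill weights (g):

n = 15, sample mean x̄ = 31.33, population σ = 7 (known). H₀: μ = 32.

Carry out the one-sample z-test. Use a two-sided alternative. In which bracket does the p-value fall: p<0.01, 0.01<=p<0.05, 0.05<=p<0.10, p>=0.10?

SE = σ/√n = 7/√15 = 1.8074
z = (x̄−μ₀)/SE = (31.33−32)/1.8074 = -0.3707
p-value (two-sided) = 0.71086
→ bracket: p>=0.10

p-value bracket: p>=0.10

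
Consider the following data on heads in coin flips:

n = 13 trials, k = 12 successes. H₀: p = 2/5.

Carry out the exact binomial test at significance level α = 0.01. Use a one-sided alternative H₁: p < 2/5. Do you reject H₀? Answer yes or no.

Exact binomial: n=13, k=12, p₀=2/5=0.4000
P(X≤12) from Σ C(n,i)·p₀^i·(1−p₀)^(n−i)
p-value (one-sided, H₁ less) = 0.99999
At α=0.01: p ≥ α → fail to reject H₀

reject H₀: no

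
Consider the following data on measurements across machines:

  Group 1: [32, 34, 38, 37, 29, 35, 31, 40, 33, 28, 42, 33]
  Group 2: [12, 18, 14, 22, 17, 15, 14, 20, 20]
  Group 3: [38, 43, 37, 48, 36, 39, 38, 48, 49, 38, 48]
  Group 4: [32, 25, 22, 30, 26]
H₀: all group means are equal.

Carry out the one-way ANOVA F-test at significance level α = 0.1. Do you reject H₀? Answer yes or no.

Group means [34.33, 16.89, 42.00, 27.00], grand mean 31.378
SSB = Σnᵢ(x̄ᵢ−x̄)² = 3331.147; SSW = ΣΣ(x−x̄ᵢ)² = 631.556
MSB = 3331.147/3 = 1110.3824; MSW = 631.556/33 = 19.1380
F = MSB/MSW = 58.0196
df = (3, 33)
p-value (upper-tail) = 0.00000
At α=0.1: p < α → reject H₀

reject H₀: yes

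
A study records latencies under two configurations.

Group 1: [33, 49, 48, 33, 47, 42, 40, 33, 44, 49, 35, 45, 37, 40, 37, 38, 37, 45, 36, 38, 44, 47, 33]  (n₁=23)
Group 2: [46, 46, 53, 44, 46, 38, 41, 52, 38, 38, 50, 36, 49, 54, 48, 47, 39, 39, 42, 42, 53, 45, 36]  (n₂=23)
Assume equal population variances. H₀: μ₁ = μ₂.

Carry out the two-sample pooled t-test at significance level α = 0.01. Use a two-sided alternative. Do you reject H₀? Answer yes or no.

reject H₀: no

x̄₁=40.435, s₁=5.550, n₁=23
x̄₂=44.435, s₂=5.735, n₂=23
s_p² = [22·5.550² + 22·5.735²]/44 = 31.8478
SE = √(s_p²·(1/23+1/23)) = 1.6641
t = (40.435−44.435)/1.6641 = -2.4036
df = 44
p-value (two-sided) = 0.02051
At α=0.01: p ≥ α → fail to reject H₀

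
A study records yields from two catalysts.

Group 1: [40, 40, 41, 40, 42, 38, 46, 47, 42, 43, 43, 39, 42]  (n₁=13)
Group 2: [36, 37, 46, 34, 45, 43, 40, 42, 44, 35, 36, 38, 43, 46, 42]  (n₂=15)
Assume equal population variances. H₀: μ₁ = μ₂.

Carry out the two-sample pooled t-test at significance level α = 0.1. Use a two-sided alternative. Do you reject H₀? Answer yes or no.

reject H₀: no

x̄₁=41.769, s₁=2.587, n₁=13
x̄₂=40.467, s₂=4.155, n₂=15
s_p² = [12·2.587² + 14·4.155²]/26 = 12.3862
SE = √(s_p²·(1/13+1/15)) = 1.3336
t = (41.769−40.467)/1.3336 = 0.9767
df = 26
p-value (two-sided) = 0.33771
At α=0.1: p ≥ α → fail to reject H₀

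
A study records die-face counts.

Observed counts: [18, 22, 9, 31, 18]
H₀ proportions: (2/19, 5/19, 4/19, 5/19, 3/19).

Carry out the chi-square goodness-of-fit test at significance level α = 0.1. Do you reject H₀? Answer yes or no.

n = 98; E_i = n·p_i = [10.32, 25.79, 20.63, 25.79, 15.47]
χ² = (18−10.32)²/10.32 + (22−25.79)²/25.79 + (9−20.63)²/20.63 + (31−25.79)²/25.79 + (18−15.47)²/15.47 = 14.3036
df = 4
p-value (upper-tail) = 0.00639
At α=0.1: p < α → reject H₀

reject H₀: yes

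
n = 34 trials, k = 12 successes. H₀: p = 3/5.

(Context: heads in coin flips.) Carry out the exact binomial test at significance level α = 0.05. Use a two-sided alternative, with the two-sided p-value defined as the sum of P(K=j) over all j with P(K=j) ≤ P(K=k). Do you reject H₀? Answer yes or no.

reject H₀: yes

Exact binomial: n=34, k=12, p₀=3/5=0.6000
P(X=j) = C(n,j)·p₀^j·(1−p₀)^(n−j); p = Σ P(X=j) over j with P(X=j) ≤ P(X=12)
p-value (two-sided) = 0.00450
At α=0.05: p < α → reject H₀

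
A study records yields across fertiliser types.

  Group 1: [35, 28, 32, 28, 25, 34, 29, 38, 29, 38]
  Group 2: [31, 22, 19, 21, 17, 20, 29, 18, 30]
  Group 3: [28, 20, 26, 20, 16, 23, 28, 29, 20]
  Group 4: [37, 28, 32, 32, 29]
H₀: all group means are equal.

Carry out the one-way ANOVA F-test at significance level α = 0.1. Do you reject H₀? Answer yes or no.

reject H₀: yes

Group means [31.60, 23.00, 23.33, 31.60], grand mean 27.000
SSB = Σnᵢ(x̄ᵢ−x̄)² = 582.400; SSW = ΣΣ(x−x̄ᵢ)² = 641.600
MSB = 582.400/3 = 194.1333; MSW = 641.600/29 = 22.1241
F = MSB/MSW = 8.7747
df = (3, 29)
p-value (upper-tail) = 0.00027
At α=0.1: p < α → reject H₀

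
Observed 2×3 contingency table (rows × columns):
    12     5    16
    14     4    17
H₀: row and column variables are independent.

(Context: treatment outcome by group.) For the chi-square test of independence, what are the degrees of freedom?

degrees of freedom = 2

df = (r−1)(c−1) = (2−1)·(3−1) = 2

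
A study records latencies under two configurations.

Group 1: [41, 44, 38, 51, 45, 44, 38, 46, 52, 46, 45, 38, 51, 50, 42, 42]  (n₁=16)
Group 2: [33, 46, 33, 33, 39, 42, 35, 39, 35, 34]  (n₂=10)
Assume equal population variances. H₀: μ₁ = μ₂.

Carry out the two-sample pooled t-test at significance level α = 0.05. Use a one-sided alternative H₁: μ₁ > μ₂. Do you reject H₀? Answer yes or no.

reject H₀: yes

x̄₁=44.562, s₁=4.676, n₁=16
x̄₂=36.900, s₂=4.458, n₂=10
s_p² = [15·4.676² + 9·4.458²]/24 = 21.1182
SE = √(s_p²·(1/16+1/10)) = 1.8525
t = (44.562−36.900)/1.8525 = 4.1363
df = 24
p-value (one-sided, H₁ greater) = 0.00019
At α=0.05: p < α → reject H₀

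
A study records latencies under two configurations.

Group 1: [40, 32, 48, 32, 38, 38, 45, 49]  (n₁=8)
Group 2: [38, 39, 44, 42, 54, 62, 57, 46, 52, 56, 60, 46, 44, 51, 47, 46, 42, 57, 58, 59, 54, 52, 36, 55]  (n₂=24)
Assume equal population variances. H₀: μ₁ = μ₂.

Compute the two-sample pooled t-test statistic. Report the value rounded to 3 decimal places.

x̄₁=40.250, s₁=6.606, n₁=8
x̄₂=49.875, s₂=7.537, n₂=24
s_p² = [7·6.606² + 23·7.537²]/30 = 53.7375
SE = √(s_p²·(1/8+1/24)) = 2.9927
t = (40.250−49.875)/2.9927 = -3.2162
df = 30

test statistic = -3.216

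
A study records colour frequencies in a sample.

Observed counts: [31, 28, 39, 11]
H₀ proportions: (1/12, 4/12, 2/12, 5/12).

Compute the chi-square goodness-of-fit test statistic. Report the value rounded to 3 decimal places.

test statistic = 104.765

n = 109; E_i = n·p_i = [9.08, 36.33, 18.17, 45.42]
χ² = (31−9.08)²/9.08 + (28−36.33)²/36.33 + (39−18.17)²/18.17 + (11−45.42)²/45.42 = 104.7651
df = 3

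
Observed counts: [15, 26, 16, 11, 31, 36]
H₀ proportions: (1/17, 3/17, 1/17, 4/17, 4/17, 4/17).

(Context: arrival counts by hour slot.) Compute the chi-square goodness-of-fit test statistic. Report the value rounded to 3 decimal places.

n = 135; E_i = n·p_i = [7.94, 23.82, 7.94, 31.76, 31.76, 31.76]
χ² = (15−7.94)²/7.94 + (26−23.82)²/23.82 + (16−7.94)²/7.94 + (11−31.76)²/31.76 + (31−31.76)²/31.76 + (36−31.76)²/31.76 = 28.8086
df = 5

test statistic = 28.809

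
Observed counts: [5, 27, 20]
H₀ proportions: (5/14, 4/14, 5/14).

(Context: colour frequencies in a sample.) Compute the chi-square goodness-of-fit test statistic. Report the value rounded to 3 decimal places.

n = 52; E_i = n·p_i = [18.57, 14.86, 18.57]
χ² = (5−18.57)²/18.57 + (27−14.86)²/14.86 + (20−18.57)²/18.57 = 19.9519
df = 2

test statistic = 19.952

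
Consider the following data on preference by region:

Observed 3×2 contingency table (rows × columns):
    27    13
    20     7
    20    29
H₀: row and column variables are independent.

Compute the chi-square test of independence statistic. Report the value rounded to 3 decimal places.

test statistic = 10.266

Row totals [40, 27, 49], col totals [67, 49], n=116
χ² = (27−23.10)²/23.10 + (13−16.90)²/16.90 + (20−15.59)²/15.59 + (7−11.41)²/11.41 + (20−28.30)²/28.30 + (29−20.70)²/20.70 = 10.2664
df = 2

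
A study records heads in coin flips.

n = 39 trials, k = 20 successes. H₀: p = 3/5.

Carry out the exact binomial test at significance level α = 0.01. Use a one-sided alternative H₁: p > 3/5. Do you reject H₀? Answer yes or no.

Exact binomial: n=39, k=20, p₀=3/5=0.6000
P(X≥20) from Σ C(n,i)·p₀^i·(1−p₀)^(n−i)
p-value (one-sided, H₁ greater) = 0.89794
At α=0.01: p ≥ α → fail to reject H₀

reject H₀: no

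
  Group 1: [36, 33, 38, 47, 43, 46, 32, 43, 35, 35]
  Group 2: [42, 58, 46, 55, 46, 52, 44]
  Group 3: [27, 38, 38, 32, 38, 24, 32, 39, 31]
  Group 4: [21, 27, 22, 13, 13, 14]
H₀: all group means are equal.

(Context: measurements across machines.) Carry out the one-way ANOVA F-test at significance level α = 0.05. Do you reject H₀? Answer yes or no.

Group means [38.80, 49.00, 33.22, 18.33], grand mean 35.625
SSB = Σnᵢ(x̄ᵢ−x̄)² = 3199.011; SSW = ΣΣ(x−x̄ᵢ)² = 894.489
MSB = 3199.011/3 = 1066.3370; MSW = 894.489/28 = 31.9460
F = MSB/MSW = 33.3793
df = (3, 28)
p-value (upper-tail) = 0.00000
At α=0.05: p < α → reject H₀

reject H₀: yes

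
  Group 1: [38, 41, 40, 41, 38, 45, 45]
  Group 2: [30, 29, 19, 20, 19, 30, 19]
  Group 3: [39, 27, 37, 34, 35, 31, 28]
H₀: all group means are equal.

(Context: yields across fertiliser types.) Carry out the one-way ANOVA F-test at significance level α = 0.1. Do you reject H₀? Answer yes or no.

reject H₀: yes

Group means [41.14, 23.71, 33.00], grand mean 32.619
SSB = Σnᵢ(x̄ᵢ−x̄)² = 1064.667; SSW = ΣΣ(x−x̄ᵢ)² = 360.286
MSB = 1064.667/2 = 532.3333; MSW = 360.286/18 = 20.0159
F = MSB/MSW = 26.5956
df = (2, 18)
p-value (upper-tail) = 0.00000
At α=0.1: p < α → reject H₀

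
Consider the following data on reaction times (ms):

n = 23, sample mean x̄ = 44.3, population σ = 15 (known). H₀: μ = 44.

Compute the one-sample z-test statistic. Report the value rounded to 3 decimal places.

test statistic = 0.096

SE = σ/√n = 15/√23 = 3.1277
z = (x̄−μ₀)/SE = (44.3−44)/3.1277 = 0.0959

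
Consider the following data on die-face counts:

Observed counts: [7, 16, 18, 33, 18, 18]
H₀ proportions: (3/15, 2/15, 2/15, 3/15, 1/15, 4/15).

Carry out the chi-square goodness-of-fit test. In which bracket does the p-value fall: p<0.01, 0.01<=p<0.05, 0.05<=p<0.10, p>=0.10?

p-value bracket: p<0.01

n = 110; E_i = n·p_i = [22.00, 14.67, 14.67, 22.00, 7.33, 29.33]
χ² = (7−22.00)²/22.00 + (16−14.67)²/14.67 + (18−14.67)²/14.67 + (33−22.00)²/22.00 + (18−7.33)²/7.33 + (18−29.33)²/29.33 = 36.5000
df = 5
p-value (upper-tail) = 0.00000
→ bracket: p<0.01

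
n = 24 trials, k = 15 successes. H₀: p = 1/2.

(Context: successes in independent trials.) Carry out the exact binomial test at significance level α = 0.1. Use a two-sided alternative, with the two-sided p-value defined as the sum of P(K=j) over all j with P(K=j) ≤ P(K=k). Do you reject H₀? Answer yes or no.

Exact binomial: n=24, k=15, p₀=1/2=0.5000
P(X=j) = C(n,j)·p₀^j·(1−p₀)^(n−j); p = Σ P(X=j) over j with P(X=j) ≤ P(X=15)
p-value (two-sided) = 0.30746
At α=0.1: p ≥ α → fail to reject H₀

reject H₀: no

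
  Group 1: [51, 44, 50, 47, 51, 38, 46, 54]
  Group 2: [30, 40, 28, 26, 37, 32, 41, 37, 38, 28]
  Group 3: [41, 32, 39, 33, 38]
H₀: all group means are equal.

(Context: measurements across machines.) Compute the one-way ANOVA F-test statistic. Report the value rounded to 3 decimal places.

test statistic = 17.618

Group means [47.62, 33.70, 36.60], grand mean 39.174
SSB = Σnᵢ(x̄ᵢ−x̄)² = 904.129; SSW = ΣΣ(x−x̄ᵢ)² = 513.175
MSB = 904.129/2 = 452.0647; MSW = 513.175/20 = 25.6587
F = MSB/MSW = 17.6183
df = (2, 20)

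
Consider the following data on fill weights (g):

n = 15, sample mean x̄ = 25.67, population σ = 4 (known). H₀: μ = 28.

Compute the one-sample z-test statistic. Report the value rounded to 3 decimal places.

SE = σ/√n = 4/√15 = 1.0328
z = (x̄−μ₀)/SE = (25.67−28)/1.0328 = -2.2560

test statistic = -2.256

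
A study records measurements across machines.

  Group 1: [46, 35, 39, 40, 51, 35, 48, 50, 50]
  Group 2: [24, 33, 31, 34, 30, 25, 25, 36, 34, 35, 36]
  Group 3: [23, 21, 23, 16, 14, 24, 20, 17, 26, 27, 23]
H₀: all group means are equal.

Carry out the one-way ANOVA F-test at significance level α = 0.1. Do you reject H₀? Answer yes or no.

reject H₀: yes

Group means [43.78, 31.18, 21.27], grand mean 31.323
SSB = Σnᵢ(x̄ᵢ−x̄)² = 2507.400; SSW = ΣΣ(x−x̄ᵢ)² = 725.374
MSB = 2507.400/2 = 1253.7002; MSW = 725.374/28 = 25.9062
F = MSB/MSW = 48.3938
df = (2, 28)
p-value (upper-tail) = 0.00000
At α=0.1: p < α → reject H₀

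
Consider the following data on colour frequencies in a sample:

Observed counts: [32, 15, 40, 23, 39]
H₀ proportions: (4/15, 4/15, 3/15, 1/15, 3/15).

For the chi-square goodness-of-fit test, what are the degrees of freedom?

df = k − 1 = 5 − 1 = 4

degrees of freedom = 4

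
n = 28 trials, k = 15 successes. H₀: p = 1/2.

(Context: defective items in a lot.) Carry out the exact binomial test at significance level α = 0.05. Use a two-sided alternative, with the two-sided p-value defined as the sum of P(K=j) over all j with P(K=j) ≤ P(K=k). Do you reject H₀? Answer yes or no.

Exact binomial: n=28, k=15, p₀=1/2=0.5000
P(X=j) = C(n,j)·p₀^j·(1−p₀)^(n−j); p = Σ P(X=j) over j with P(X=j) ≤ P(X=15)
p-value (two-sided) = 0.85055
At α=0.05: p ≥ α → fail to reject H₀

reject H₀: no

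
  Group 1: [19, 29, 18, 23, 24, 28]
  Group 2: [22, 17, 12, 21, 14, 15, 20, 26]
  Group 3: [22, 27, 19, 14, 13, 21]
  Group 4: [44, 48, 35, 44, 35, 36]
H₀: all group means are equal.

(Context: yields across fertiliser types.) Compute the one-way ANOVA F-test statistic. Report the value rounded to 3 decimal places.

test statistic = 26.040

Group means [23.50, 18.38, 19.33, 40.33], grand mean 24.846
SSB = Σnᵢ(x̄ᵢ−x̄)² = 1967.343; SSW = ΣΣ(x−x̄ᵢ)² = 554.042
MSB = 1967.343/3 = 655.7810; MSW = 554.042/22 = 25.1837
F = MSB/MSW = 26.0399
df = (3, 22)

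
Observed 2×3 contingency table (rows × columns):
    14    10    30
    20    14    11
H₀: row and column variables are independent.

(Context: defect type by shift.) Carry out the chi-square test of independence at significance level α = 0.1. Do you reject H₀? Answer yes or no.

reject H₀: yes

Row totals [54, 45], col totals [34, 24, 41], n=99
χ² = (14−18.55)²/18.55 + (10−13.09)²/13.09 + (30−22.36)²/22.36 + (20−15.45)²/15.45 + (14−10.91)²/10.91 + (11−18.64)²/18.64 = 9.7931
df = 2
p-value (upper-tail) = 0.00747
At α=0.1: p < α → reject H₀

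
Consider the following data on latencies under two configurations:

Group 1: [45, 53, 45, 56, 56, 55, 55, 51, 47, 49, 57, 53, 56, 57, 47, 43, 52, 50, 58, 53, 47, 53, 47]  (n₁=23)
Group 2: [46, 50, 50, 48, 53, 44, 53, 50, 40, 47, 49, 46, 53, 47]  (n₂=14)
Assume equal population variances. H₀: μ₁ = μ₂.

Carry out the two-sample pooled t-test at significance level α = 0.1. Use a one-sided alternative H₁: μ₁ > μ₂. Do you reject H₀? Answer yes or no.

reject H₀: yes

x̄₁=51.522, s₁=4.491, n₁=23
x̄₂=48.286, s₂=3.688, n₂=14
s_p² = [22·4.491² + 13·3.688²]/35 = 17.7313
SE = √(s_p²·(1/23+1/14)) = 1.4274
t = (51.522−48.286)/1.4274 = 2.2671
df = 35
p-value (one-sided, H₁ greater) = 0.01483
At α=0.1: p < α → reject H₀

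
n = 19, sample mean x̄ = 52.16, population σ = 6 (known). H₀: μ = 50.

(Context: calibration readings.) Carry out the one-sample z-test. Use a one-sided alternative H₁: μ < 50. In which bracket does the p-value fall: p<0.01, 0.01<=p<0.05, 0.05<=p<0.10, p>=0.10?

SE = σ/√n = 6/√19 = 1.3765
z = (x̄−μ₀)/SE = (52.16−50)/1.3765 = 1.5692
p-value (one-sided, H₁ less) = 0.94170
→ bracket: p>=0.10

p-value bracket: p>=0.10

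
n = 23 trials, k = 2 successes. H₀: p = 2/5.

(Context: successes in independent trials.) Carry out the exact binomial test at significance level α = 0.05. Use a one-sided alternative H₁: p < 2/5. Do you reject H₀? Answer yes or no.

reject H₀: yes

Exact binomial: n=23, k=2, p₀=2/5=0.4000
P(X≤2) from Σ C(n,i)·p₀^i·(1−p₀)^(n−i)
p-value (one-sided, H₁ less) = 0.00102
At α=0.05: p < α → reject H₀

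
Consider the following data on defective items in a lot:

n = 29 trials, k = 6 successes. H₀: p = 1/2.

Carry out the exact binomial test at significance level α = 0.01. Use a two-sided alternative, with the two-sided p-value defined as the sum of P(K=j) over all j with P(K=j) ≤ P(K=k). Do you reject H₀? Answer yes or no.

Exact binomial: n=29, k=6, p₀=1/2=0.5000
P(X=j) = C(n,j)·p₀^j·(1−p₀)^(n−j); p = Σ P(X=j) over j with P(X=j) ≤ P(X=6)
p-value (two-sided) = 0.00232
At α=0.01: p < α → reject H₀

reject H₀: yes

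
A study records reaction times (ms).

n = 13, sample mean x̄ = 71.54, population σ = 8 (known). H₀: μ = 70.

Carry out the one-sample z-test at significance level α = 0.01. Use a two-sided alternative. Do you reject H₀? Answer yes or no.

SE = σ/√n = 8/√13 = 2.2188
z = (x̄−μ₀)/SE = (71.54−70)/2.2188 = 0.6941
p-value (two-sided) = 0.48764
At α=0.01: p ≥ α → fail to reject H₀

reject H₀: no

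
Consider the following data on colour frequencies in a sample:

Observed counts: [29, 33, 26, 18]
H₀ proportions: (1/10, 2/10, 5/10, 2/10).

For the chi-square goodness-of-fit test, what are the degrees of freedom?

degrees of freedom = 3

df = k − 1 = 4 − 1 = 3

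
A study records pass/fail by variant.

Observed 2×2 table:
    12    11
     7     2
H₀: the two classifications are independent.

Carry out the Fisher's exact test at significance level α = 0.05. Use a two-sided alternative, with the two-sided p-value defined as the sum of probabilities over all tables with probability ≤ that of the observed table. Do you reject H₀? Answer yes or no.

reject H₀: no

Margins: r₁=23, r₂=9, c₁=19, c₂=13, n=32
p_obs = C(23,12)·C(9,7)/C(32,19); sum pmf over tables with pmf ≤ p_obs
p-value (two-sided) = 0.24909
At α=0.05: p ≥ α → fail to reject H₀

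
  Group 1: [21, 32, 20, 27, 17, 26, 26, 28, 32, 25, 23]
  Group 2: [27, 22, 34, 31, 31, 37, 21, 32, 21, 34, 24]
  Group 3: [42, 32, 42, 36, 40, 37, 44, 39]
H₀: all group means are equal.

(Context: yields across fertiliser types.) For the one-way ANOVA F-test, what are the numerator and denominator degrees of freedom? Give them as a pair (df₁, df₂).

degrees of freedom = [2, 27]

k = 3 groups, N = 30 total
df = (k−1, N−k) = (3−1, 30−3) = (2, 27)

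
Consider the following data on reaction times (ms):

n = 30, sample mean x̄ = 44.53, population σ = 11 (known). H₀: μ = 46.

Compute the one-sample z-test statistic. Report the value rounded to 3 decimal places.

test statistic = -0.732

SE = σ/√n = 11/√30 = 2.0083
z = (x̄−μ₀)/SE = (44.53−46)/2.0083 = -0.7320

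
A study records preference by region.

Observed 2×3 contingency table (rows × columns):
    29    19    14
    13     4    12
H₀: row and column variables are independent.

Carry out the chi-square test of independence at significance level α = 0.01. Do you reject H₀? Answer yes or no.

reject H₀: no

Row totals [62, 29], col totals [42, 23, 26], n=91
χ² = (29−28.62)²/28.62 + (19−15.67)²/15.67 + (14−17.71)²/17.71 + (13−13.38)²/13.38 + (4−7.33)²/7.33 + (12−8.29)²/8.29 = 4.6801
df = 2
p-value (upper-tail) = 0.09632
At α=0.01: p ≥ α → fail to reject H₀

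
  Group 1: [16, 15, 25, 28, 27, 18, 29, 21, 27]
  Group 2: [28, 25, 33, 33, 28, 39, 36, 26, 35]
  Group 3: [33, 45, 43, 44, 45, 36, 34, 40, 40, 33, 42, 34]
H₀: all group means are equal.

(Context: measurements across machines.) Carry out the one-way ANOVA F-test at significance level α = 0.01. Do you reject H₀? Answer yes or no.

Group means [22.89, 31.44, 39.08], grand mean 31.933
SSB = Σnᵢ(x̄ᵢ−x̄)² = 1351.839; SSW = ΣΣ(x−x̄ᵢ)² = 684.028
MSB = 1351.839/2 = 675.9194; MSW = 684.028/27 = 25.3344
F = MSB/MSW = 26.6799
df = (2, 27)
p-value (upper-tail) = 0.00000
At α=0.01: p < α → reject H₀

reject H₀: yes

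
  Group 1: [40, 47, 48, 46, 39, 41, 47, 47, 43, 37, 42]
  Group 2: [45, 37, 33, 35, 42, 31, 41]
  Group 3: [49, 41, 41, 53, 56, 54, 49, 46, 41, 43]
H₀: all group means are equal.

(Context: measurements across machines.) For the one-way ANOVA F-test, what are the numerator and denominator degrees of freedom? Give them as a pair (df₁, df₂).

degrees of freedom = [2, 25]

k = 3 groups, N = 28 total
df = (k−1, N−k) = (3−1, 28−3) = (2, 25)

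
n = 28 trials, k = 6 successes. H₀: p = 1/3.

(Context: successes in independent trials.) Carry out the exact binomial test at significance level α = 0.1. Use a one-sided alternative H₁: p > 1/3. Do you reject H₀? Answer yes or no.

reject H₀: no

Exact binomial: n=28, k=6, p₀=1/3=0.3333
P(X≥6) from Σ C(n,i)·p₀^i·(1−p₀)^(n−i)
p-value (one-sided, H₁ greater) = 0.94286
At α=0.1: p ≥ α → fail to reject H₀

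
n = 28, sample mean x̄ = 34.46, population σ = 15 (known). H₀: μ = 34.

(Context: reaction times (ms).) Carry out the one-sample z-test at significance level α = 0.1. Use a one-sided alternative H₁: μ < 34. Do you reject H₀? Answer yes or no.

reject H₀: no

SE = σ/√n = 15/√28 = 2.8347
z = (x̄−μ₀)/SE = (34.46−34)/2.8347 = 0.1623
p-value (one-sided, H₁ less) = 0.56445
At α=0.1: p ≥ α → fail to reject H₀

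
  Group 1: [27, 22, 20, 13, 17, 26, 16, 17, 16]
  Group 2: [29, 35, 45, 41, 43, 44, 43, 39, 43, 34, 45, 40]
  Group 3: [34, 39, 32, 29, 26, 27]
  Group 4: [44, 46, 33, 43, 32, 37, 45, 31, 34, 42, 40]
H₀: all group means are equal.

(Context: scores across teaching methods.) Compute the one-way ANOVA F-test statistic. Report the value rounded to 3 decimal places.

Group means [19.33, 40.08, 31.17, 38.82], grand mean 33.395
SSB = Σnᵢ(x̄ᵢ−x̄)² = 2669.693; SSW = ΣΣ(x−x̄ᵢ)² = 893.386
MSB = 2669.693/3 = 889.8975; MSW = 893.386/34 = 26.2761
F = MSB/MSW = 33.8672
df = (3, 34)

test statistic = 33.867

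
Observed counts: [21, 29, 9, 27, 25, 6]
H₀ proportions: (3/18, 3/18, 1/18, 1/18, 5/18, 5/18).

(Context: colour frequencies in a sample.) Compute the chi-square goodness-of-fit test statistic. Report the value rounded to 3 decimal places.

test statistic = 93.697

n = 117; E_i = n·p_i = [19.50, 19.50, 6.50, 6.50, 32.50, 32.50]
χ² = (21−19.50)²/19.50 + (29−19.50)²/19.50 + (9−6.50)²/6.50 + (27−6.50)²/6.50 + (25−32.50)²/32.50 + (6−32.50)²/32.50 = 93.6974
df = 5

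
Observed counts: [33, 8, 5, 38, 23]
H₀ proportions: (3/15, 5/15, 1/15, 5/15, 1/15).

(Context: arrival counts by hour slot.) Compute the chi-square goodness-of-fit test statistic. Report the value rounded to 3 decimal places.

n = 107; E_i = n·p_i = [21.40, 35.67, 7.13, 35.67, 7.13]
χ² = (33−21.40)²/21.40 + (8−35.67)²/35.67 + (5−7.13)²/7.13 + (38−35.67)²/35.67 + (23−7.13)²/7.13 = 63.8318
df = 4

test statistic = 63.832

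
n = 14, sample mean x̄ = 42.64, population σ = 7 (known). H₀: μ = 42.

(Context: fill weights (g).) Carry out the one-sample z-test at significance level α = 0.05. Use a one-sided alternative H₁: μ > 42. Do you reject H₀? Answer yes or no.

SE = σ/√n = 7/√14 = 1.8708
z = (x̄−μ₀)/SE = (42.64−42)/1.8708 = 0.3421
p-value (one-sided, H₁ greater) = 0.36614
At α=0.05: p ≥ α → fail to reject H₀

reject H₀: no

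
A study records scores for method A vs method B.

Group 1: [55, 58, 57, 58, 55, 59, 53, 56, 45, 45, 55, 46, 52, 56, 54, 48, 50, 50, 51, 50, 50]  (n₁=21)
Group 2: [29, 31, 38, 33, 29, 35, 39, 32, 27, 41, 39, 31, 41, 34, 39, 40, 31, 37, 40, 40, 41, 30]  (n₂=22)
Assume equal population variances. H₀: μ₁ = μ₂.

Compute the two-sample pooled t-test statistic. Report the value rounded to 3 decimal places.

test statistic = 12.489

x̄₁=52.524, s₁=4.308, n₁=21
x̄₂=35.318, s₂=4.704, n₂=22
s_p² = [20·4.308² + 21·4.704²]/41 = 20.3905
SE = √(s_p²·(1/21+1/22)) = 1.3776
t = (52.524−35.318)/1.3776 = 12.4894
df = 41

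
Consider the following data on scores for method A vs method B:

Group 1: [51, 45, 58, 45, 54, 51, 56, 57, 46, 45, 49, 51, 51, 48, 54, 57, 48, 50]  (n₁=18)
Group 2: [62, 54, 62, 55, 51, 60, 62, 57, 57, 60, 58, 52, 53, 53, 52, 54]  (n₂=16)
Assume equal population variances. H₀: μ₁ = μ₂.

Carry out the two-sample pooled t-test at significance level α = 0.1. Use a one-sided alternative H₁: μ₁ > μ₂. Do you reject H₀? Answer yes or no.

x̄₁=50.889, s₁=4.337, n₁=18
x̄₂=56.375, s₂=3.897, n₂=16
s_p² = [17·4.337² + 15·3.897²]/32 = 17.1102
SE = √(s_p²·(1/18+1/16)) = 1.4213
t = (50.889−56.375)/1.4213 = -3.8601
df = 32
p-value (one-sided, H₁ greater) = 0.99974
At α=0.1: p ≥ α → fail to reject H₀

reject H₀: no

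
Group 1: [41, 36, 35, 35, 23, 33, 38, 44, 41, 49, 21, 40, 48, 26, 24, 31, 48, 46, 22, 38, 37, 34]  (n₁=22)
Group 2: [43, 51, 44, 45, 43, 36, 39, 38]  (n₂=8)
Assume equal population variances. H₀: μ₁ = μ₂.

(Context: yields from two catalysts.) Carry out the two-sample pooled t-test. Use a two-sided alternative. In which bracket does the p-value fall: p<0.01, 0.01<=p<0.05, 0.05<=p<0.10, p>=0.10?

p-value bracket: 0.05<=p<0.10

x̄₁=35.909, s₁=8.646, n₁=22
x̄₂=42.375, s₂=4.719, n₂=8
s_p² = [21·8.646² + 7·4.719²]/28 = 61.6319
SE = √(s_p²·(1/22+1/8)) = 3.2412
t = (35.909−42.375)/3.2412 = -1.9949
df = 28
p-value (two-sided) = 0.05587
→ bracket: 0.05<=p<0.10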